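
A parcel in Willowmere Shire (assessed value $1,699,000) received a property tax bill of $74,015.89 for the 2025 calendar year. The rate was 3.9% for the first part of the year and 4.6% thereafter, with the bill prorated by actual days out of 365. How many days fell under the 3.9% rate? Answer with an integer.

127 days

Let d = days at the first rate; then 365 − d days at the second rate.
$1,699,000 × [3.9%·d + 4.6%·(365−d)] / 365 = $74,015.89
Solving gives d = 127, so the new rate took effect on 8 May 2025.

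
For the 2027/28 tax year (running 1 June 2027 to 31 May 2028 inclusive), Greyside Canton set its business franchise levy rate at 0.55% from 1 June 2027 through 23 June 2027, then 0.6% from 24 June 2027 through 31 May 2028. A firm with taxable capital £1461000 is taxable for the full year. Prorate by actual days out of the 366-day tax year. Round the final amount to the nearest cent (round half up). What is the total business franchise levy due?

£8720.09

1 June – 23 June 2027: 23 days at 0.55% → £1461000 × 0.55% × 23/366 = £504.9631
24 June 2027 – 31 May 2028: 343 days at 0.6% → £1461000 × 0.6% × 343/366 = £8215.1311
Total = £8720.0943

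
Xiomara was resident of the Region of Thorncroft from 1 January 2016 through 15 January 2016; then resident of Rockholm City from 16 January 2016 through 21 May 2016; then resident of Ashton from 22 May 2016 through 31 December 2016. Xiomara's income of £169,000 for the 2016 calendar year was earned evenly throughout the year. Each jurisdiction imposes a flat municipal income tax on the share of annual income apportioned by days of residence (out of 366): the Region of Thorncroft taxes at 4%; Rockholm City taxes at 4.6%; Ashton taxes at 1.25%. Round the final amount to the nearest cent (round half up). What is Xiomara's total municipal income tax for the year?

The Region of Thorncroft, 1 January – 15 January 2016: 15 days → £169,000 × 4% × 15/366 = £277.0492
Rockholm City, 16 January – 21 May 2016: 127 days → £169,000 × 4.6% × 127/366 = £2,697.5355
Ashton, 22 May – 31 December 2016: 224 days → £169,000 × 1.25% × 224/366 = £1,292.8962
Total = £4,267.4809

£4,267.48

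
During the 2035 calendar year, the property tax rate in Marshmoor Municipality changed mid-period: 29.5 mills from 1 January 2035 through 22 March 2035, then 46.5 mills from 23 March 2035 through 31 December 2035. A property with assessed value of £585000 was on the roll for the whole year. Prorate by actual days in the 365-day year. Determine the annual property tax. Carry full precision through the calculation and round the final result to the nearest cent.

1 January – 22 March 2035: 81 days at 29.5 mills → £585000 × 2.95% × 81/365 = £3829.7466
23 March – 31 December 2035: 284 days at 46.5 mills → £585000 × 4.65% × 284/365 = £21165.7808
Total = £24995.5274

£24995.53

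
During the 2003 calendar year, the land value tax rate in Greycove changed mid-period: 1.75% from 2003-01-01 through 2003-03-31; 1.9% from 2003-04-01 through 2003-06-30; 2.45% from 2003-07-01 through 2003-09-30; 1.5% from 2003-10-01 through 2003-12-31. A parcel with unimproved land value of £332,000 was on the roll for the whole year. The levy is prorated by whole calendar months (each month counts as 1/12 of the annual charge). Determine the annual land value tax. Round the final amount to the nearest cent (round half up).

£6,308.00

2003-01-01 to 2003-03-31: 3 months at 1.75% → £332,000 × 1.75% × 3/12 = £1,452.5000
2003-04-01 to 2003-06-30: 3 months at 1.9% → £332,000 × 1.9% × 3/12 = £1,577.0000
2003-07-01 to 2003-09-30: 3 months at 2.45% → £332,000 × 2.45% × 3/12 = £2,033.5000
2003-10-01 to 2003-12-31: 3 months at 1.5% → £332,000 × 1.5% × 3/12 = £1,245.0000
Total = £6,308.0000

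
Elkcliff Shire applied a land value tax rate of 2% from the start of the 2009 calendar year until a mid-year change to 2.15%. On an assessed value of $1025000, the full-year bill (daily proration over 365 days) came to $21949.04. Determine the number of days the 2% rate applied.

21 days

Let d = days at the first rate; then 365 − d days at the second rate.
$1025000 × [2%·d + 2.15%·(365−d)] / 365 = $21949.04
Solving gives d = 21, so the new rate took effect on 22 January 2009.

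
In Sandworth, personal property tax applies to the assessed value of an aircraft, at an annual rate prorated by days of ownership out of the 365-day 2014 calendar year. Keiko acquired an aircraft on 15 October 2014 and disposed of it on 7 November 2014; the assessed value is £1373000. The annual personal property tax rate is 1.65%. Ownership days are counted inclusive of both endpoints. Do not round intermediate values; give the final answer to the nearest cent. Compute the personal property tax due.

Days held (15 October – 7 November 2014): 24 out of 365
Tax = £1373000 × 1.65% × 24/365 = £1489.6110

£1489.61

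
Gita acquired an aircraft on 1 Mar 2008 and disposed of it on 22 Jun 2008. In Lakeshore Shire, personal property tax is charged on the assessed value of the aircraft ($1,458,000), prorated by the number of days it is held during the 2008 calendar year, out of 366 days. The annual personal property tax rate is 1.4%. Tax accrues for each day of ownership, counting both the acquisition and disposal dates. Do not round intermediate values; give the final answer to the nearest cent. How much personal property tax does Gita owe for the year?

Days held (1 Mar – 22 Jun 2008): 114 out of 366
Tax = $1,458,000 × 1.4% × 114/366 = $6,357.8361

$6,357.84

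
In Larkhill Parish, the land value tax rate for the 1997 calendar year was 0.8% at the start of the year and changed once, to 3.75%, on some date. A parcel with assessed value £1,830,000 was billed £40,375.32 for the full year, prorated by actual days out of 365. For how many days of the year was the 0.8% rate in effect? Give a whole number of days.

Let d = days at the first rate; then 365 − d days at the second rate.
£1,830,000 × [0.8%·d + 3.75%·(365−d)] / 365 = £40,375.32
Solving gives d = 191, so the new rate took effect on 11 July 1997.

191 days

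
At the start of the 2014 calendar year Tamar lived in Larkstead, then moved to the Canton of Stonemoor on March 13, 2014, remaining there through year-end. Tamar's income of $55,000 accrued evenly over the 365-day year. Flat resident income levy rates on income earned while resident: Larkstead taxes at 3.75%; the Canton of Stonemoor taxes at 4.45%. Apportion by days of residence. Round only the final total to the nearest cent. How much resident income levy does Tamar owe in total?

Larkstead, January 1 – March 12, 2014: 71 days → $55,000 × 3.75% × 71/365 = $401.1986
The Canton of Stonemoor, March 13 – December 31, 2014: 294 days → $55,000 × 4.45% × 294/365 = $1,971.4110
Total = $2,372.6096

$2,372.61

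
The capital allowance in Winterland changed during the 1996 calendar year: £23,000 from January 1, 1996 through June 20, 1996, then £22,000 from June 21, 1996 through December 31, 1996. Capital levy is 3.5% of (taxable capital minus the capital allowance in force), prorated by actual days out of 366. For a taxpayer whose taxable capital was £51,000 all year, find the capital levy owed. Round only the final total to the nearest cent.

January 1 – June 20, 1996: 172 days, exemption £23,000 → (£51,000 − £23,000) × 3.5% × 172/366 = £460.5464
June 21 – December 31, 1996: 194 days, exemption £22,000 → (£51,000 − £22,000) × 3.5% × 194/366 = £538.0055
Total = £998.5519

£998.55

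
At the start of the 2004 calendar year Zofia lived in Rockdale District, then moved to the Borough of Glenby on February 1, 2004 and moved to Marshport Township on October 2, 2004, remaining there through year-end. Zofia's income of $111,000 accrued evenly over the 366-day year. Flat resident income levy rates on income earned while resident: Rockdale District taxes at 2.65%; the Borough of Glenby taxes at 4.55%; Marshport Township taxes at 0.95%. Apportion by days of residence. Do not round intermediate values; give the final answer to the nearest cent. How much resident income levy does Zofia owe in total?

$3,878.33

Rockdale District, January 1 – January 31, 2004: 31 days → $111,000 × 2.65% × 31/366 = $249.1434
The Borough of Glenby, February 1 – October 1, 2004: 244 days → $111,000 × 4.55% × 244/366 = $3,367.0000
Marshport Township, October 2 – December 31, 2004: 91 days → $111,000 × 0.95% × 91/366 = $262.1844
Total = $3,878.3279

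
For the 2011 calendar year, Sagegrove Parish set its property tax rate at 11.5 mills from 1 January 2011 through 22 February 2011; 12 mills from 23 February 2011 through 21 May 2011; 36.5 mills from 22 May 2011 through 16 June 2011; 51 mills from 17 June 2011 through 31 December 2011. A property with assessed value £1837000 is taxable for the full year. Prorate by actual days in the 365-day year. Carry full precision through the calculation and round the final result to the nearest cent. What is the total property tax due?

£63980.45

1 January – 22 February 2011: 53 days at 11.5 mills → £1837000 × 1.15% × 53/365 = £3067.5384
23 February – 21 May 2011: 88 days at 12 mills → £1837000 × 1.2% × 88/365 = £5314.7178
22 May – 16 June 2011: 26 days at 36.5 mills → £1837000 × 3.65% × 26/365 = £4776.2000
17 June – 31 December 2011: 198 days at 51 mills → £1837000 × 5.1% × 198/365 = £50821.9890
Total = £63980.4452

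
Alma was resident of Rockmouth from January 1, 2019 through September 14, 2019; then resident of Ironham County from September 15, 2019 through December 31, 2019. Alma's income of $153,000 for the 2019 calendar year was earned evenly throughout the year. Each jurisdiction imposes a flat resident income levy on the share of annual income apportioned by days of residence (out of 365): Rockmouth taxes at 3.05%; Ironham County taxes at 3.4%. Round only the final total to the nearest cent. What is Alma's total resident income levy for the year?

Rockmouth, January 1 – September 14, 2019: 257 days → $153,000 × 3.05% × 257/365 = $3,285.7274
Ironham County, September 15 – December 31, 2019: 108 days → $153,000 × 3.4% × 108/365 = $1,539.2219
Total = $4,824.9493

$4,824.95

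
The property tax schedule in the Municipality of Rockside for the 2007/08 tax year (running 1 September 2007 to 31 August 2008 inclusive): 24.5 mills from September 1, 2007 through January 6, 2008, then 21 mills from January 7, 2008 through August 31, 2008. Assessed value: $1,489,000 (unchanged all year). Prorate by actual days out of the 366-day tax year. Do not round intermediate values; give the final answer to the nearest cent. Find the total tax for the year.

September 1, 2007 – January 6, 2008: 128 days at 24.5 mills → $1,489,000 × 2.45% × 128/366 = $12,758.2077
January 7 – August 31, 2008: 238 days at 21 mills → $1,489,000 × 2.1% × 238/366 = $20,333.3934
Total = $33,091.6011

$33,091.60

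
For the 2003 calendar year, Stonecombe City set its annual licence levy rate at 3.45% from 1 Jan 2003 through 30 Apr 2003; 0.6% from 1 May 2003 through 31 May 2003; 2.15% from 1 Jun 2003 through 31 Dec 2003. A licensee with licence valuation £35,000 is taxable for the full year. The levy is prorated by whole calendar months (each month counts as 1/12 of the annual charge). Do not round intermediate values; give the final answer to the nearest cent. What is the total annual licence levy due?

1 Jan – 30 Apr 2003: 4 months at 3.45% → £35,000 × 3.45% × 4/12 = £402.5000
1 May – 31 May 2003: 1 month at 0.6% → £35,000 × 0.6% × 1/12 = £17.5000
1 Jun – 31 Dec 2003: 7 months at 2.15% → £35,000 × 2.15% × 7/12 = £438.9583
Total = £858.9583

£858.96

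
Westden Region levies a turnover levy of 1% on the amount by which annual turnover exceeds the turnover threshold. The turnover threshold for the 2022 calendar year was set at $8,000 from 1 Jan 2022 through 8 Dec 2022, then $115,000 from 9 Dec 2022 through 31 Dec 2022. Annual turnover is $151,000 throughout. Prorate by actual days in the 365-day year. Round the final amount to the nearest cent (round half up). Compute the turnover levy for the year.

$1,362.58

1 Jan – 8 Dec 2022: 342 days, exemption $8,000 → ($151,000 − $8,000) × 1% × 342/365 = $1,339.8904
9 Dec – 31 Dec 2022: 23 days, exemption $115,000 → ($151,000 − $115,000) × 1% × 23/365 = $22.6849
Total = $1,362.5753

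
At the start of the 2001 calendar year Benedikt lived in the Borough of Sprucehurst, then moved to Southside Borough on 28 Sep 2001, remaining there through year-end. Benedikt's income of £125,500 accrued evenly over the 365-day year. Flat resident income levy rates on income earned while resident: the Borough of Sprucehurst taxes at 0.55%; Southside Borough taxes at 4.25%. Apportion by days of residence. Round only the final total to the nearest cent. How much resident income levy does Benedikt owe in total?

£1,898.83

The Borough of Sprucehurst, 1 Jan – 27 Sep 2001: 270 days → £125,500 × 0.55% × 270/365 = £510.5959
Southside Borough, 28 Sep – 31 Dec 2001: 95 days → £125,500 × 4.25% × 95/365 = £1,388.2363
Total = £1,898.8322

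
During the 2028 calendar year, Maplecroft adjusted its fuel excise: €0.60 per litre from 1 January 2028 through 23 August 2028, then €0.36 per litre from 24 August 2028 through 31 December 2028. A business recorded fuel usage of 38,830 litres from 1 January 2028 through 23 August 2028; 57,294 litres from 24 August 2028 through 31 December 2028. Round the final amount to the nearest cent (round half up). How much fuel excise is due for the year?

€43,923.84

1 January – 23 August 2028: 38,830 litres at €0.60/litre → €23,298.00
24 August – 31 December 2028: 57,294 litres at €0.36/litre → €20,625.84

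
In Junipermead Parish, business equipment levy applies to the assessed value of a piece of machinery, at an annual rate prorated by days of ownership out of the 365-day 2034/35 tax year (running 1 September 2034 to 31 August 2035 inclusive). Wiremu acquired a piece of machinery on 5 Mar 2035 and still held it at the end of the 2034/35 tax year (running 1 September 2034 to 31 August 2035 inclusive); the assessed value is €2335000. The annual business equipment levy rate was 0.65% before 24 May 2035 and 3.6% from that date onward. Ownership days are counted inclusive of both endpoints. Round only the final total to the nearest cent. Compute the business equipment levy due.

5 Mar – 23 May 2035: 80 days at 0.65% → €2335000 × 0.65% × 80/365 = €3326.5753
24 May – 31 Aug 2035: 100 days at 3.6% → €2335000 × 3.6% × 100/365 = €23030.1370
Total = €26356.7123

€26356.71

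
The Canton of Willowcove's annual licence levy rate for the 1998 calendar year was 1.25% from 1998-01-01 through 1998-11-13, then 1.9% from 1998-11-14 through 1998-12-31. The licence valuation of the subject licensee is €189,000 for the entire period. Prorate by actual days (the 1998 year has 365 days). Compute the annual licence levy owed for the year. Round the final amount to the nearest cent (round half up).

1998-01-01 to 1998-11-13: 317 days at 1.25% → €189,000 × 1.25% × 317/365 = €2,051.8151
1998-11-14 to 1998-12-31: 48 days at 1.9% → €189,000 × 1.9% × 48/365 = €472.2411
Total = €2,524.0562

€2,524.06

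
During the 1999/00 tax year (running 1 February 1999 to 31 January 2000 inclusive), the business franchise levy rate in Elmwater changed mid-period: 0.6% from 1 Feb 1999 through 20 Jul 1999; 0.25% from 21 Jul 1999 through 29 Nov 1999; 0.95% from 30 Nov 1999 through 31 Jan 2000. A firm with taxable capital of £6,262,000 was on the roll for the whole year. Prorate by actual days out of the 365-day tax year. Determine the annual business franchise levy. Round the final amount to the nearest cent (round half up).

£33,428.79

1 Feb – 20 Jul 1999: 170 days at 0.6% → £6,262,000 × 0.6% × 170/365 = £17,499.2877
21 Jul – 29 Nov 1999: 132 days at 0.25% → £6,262,000 × 0.25% × 132/365 = £5,661.5342
30 Nov 1999 – 31 Jan 2000: 63 days at 0.95% → £6,262,000 × 0.95% × 63/365 = £10,267.9644
Total = £33,428.7863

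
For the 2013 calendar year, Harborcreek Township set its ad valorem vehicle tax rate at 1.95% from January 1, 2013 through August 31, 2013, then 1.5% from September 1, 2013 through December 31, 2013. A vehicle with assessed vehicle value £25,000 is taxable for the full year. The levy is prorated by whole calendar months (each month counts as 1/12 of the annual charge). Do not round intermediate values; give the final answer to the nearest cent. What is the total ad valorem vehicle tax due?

£450.00

January 1 – August 31, 2013: 8 months at 1.95% → £25,000 × 1.95% × 8/12 = £325.0000
September 1 – December 31, 2013: 4 months at 1.5% → £25,000 × 1.5% × 4/12 = £125.0000
Total = £450.0000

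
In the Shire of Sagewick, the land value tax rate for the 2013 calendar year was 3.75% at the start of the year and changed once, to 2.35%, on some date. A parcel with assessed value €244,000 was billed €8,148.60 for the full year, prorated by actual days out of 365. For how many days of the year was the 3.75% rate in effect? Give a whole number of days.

258 days

Let d = days at the first rate; then 365 − d days at the second rate.
€244,000 × [3.75%·d + 2.35%·(365−d)] / 365 = €8,148.60
Solving gives d = 258, so the new rate took effect on 16 September 2013.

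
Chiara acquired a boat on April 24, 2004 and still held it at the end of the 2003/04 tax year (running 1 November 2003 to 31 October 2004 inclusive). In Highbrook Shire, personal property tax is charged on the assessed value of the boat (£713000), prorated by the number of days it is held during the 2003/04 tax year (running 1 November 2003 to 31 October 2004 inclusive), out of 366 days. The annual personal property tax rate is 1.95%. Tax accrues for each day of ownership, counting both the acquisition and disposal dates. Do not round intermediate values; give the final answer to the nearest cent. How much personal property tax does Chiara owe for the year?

Days held (April 24 – October 31, 2004): 191 out of 366
Tax = £713000 × 1.95% × 191/366 = £7255.6516

£7255.65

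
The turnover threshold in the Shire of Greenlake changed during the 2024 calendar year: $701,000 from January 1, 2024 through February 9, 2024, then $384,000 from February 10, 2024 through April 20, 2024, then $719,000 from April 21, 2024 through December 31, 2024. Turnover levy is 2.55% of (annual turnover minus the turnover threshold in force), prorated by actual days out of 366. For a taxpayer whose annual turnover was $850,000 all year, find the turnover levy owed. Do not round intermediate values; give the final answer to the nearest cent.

$5,047.82

January 1 – February 9, 2024: 40 days, exemption $701,000 → ($850,000 − $701,000) × 2.55% × 40/366 = $415.2459
February 10 – April 20, 2024: 71 days, exemption $384,000 → ($850,000 − $384,000) × 2.55% × 71/366 = $2,305.1721
April 21 – December 31, 2024: 255 days, exemption $719,000 → ($850,000 − $719,000) × 2.55% × 255/366 = $2,327.3975
Total = $5,047.8156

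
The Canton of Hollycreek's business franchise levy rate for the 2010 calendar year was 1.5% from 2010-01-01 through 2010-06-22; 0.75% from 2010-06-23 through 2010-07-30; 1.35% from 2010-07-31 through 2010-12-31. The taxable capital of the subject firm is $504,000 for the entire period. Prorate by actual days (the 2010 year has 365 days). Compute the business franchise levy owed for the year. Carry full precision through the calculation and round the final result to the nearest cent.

2010-01-01 to 2010-06-22: 173 days at 1.5% → $504,000 × 1.5% × 173/365 = $3,583.2329
2010-06-23 to 2010-07-30: 38 days at 0.75% → $504,000 × 0.75% × 38/365 = $393.5342
2010-07-31 to 2010-12-31: 154 days at 1.35% → $504,000 × 1.35% × 154/365 = $2,870.7288
Total = $6,847.4959

$6,847.50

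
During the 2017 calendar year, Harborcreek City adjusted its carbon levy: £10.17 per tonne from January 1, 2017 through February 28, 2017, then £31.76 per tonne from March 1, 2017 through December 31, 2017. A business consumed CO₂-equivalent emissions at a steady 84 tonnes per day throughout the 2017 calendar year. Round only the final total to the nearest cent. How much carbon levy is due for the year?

£866,761.56

January 1 – February 28, 2017: 59 days × 84 tonnes/day = 4,956 tonnes at £10.17/tonne → £50,402.52
March 1 – December 31, 2017: 306 days × 84 tonnes/day = 25,704 tonnes at £31.76/tonne → £816,359.04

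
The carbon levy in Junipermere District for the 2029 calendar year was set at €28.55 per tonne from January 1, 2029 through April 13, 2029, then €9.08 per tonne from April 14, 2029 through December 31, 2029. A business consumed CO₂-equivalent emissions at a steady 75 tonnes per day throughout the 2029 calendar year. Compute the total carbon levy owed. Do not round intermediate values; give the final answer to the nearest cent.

January 1 – April 13, 2029: 103 days × 75 tonnes/day = 7,725 tonnes at €28.55/tonne → €220548.75
April 14 – December 31, 2029: 262 days × 75 tonnes/day = 19,650 tonnes at €9.08/tonne → €178422.00

€398970.75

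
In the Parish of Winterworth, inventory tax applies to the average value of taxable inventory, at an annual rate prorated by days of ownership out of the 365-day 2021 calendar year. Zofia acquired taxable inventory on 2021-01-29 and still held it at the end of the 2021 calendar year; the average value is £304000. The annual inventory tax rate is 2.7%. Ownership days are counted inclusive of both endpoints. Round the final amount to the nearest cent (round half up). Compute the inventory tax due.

Days held (2021-01-29 to 2021-12-31): 337 out of 365
Tax = £304000 × 2.7% × 337/365 = £7578.3452

£7578.35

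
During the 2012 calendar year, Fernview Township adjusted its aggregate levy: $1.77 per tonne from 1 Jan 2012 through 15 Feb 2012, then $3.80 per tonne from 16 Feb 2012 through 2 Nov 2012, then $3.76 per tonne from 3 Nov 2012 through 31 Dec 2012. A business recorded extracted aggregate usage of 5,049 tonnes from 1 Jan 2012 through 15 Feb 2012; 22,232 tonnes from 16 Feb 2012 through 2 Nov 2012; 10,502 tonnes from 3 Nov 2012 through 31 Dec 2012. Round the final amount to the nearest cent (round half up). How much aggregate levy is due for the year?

1 Jan – 15 Feb 2012: 5,049 tonnes at $1.77/tonne → $8,936.73
16 Feb – 2 Nov 2012: 22,232 tonnes at $3.80/tonne → $84,481.60
3 Nov – 31 Dec 2012: 10,502 tonnes at $3.76/tonne → $39,487.52

$132,905.85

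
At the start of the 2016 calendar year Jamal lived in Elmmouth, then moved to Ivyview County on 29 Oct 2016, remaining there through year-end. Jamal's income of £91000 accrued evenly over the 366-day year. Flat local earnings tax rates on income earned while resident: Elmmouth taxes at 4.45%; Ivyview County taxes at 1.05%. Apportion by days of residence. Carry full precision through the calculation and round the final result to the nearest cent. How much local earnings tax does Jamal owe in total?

Elmmouth, 1 Jan – 28 Oct 2016: 302 days → £91000 × 4.45% × 302/366 = £3341.3907
Ivyview County, 29 Oct – 31 Dec 2016: 64 days → £91000 × 1.05% × 64/366 = £167.0820
Total = £3508.4727

£3508.47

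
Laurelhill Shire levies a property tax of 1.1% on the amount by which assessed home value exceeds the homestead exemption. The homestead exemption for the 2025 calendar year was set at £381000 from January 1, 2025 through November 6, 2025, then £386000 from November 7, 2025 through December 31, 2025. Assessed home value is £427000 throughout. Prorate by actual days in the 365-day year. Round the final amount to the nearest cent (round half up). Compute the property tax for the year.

£497.71

January 1 – November 6, 2025: 310 days, exemption £381000 → (£427000 − £381000) × 1.1% × 310/365 = £429.7534
November 7 – December 31, 2025: 55 days, exemption £386000 → (£427000 − £386000) × 1.1% × 55/365 = £67.9589
Total = £497.7123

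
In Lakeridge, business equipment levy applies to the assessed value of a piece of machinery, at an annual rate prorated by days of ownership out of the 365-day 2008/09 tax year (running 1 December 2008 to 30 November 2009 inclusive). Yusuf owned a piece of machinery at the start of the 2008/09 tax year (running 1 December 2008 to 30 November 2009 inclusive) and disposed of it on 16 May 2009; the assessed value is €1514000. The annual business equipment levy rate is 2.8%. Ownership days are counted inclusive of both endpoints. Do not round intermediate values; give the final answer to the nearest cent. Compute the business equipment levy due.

Days held (1 December 2008 – 16 May 2009): 167 out of 365
Tax = €1514000 × 2.8% × 167/365 = €19395.7918

€19395.79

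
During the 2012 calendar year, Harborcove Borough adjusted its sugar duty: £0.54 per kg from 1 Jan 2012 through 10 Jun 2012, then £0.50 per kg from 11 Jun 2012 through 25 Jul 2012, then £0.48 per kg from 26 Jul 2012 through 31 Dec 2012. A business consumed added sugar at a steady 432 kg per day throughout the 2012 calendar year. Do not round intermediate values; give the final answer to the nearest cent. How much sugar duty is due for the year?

£80,481.60

1 Jan – 10 Jun 2012: 162 days × 432 kg/day = 69,984 kg at £0.54/kg → £37,791.36
11 Jun – 25 Jul 2012: 45 days × 432 kg/day = 19,440 kg at £0.50/kg → £9,720.00
26 Jul – 31 Dec 2012: 159 days × 432 kg/day = 68,688 kg at £0.48/kg → £32,970.24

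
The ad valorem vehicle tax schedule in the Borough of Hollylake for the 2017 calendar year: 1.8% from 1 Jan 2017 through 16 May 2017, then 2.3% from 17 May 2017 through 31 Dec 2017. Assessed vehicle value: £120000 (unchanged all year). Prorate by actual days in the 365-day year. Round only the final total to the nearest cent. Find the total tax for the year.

£2536.44

1 Jan – 16 May 2017: 136 days at 1.8% → £120000 × 1.8% × 136/365 = £804.8219
17 May – 31 Dec 2017: 229 days at 2.3% → £120000 × 2.3% × 229/365 = £1731.6164
Total = £2536.4384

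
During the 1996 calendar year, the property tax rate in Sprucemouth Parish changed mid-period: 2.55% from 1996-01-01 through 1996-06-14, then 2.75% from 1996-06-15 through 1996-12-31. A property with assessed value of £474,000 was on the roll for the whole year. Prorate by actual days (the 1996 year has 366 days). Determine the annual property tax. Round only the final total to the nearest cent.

£12,605.03

1996-01-01 to 1996-06-14: 166 days at 2.55% → £474,000 × 2.55% × 166/366 = £5,482.0820
1996-06-15 to 1996-12-31: 200 days at 2.75% → £474,000 × 2.75% × 200/366 = £7,122.9508
Total = £12,605.0328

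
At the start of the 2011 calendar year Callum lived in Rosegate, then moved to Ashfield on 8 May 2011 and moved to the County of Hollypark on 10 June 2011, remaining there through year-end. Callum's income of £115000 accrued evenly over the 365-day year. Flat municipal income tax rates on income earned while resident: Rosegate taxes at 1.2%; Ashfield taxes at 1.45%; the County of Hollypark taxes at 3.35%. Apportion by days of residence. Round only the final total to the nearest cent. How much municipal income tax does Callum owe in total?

Rosegate, 1 January – 7 May 2011: 127 days → £115000 × 1.2% × 127/365 = £480.1644
Ashfield, 8 May – 9 June 2011: 33 days → £115000 × 1.45% × 33/365 = £150.7603
The County of Hollypark, 10 June – 31 December 2011: 205 days → £115000 × 3.35% × 205/365 = £2163.7329
Total = £2794.6575

£2794.66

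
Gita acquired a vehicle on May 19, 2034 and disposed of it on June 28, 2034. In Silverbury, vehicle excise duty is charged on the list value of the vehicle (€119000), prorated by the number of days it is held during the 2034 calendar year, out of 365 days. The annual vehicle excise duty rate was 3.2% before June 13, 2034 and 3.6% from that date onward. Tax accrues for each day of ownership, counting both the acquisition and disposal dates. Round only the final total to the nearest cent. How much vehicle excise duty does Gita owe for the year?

€448.61

May 19 – June 12, 2034: 25 days at 3.2% → €119000 × 3.2% × 25/365 = €260.8219
June 13 – June 28, 2034: 16 days at 3.6% → €119000 × 3.6% × 16/365 = €187.7918
Total = €448.6137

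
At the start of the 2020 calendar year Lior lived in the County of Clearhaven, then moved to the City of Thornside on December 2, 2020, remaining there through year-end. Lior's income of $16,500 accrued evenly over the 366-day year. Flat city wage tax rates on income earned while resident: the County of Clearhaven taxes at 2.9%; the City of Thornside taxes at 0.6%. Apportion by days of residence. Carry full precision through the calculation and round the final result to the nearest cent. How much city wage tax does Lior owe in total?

$447.39

The County of Clearhaven, January 1 – December 1, 2020: 336 days → $16,500 × 2.9% × 336/366 = $439.2787
The City of Thornside, December 2 – December 31, 2020: 30 days → $16,500 × 0.6% × 30/366 = $8.1148
Total = $447.3934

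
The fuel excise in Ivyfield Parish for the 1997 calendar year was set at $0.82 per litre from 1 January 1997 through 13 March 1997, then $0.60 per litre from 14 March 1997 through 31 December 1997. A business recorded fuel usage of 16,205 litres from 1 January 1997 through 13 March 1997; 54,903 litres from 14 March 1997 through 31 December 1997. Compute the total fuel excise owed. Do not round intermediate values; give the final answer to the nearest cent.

1 January – 13 March 1997: 16,205 litres at $0.82/litre → $13288.10
14 March – 31 December 1997: 54,903 litres at $0.60/litre → $32941.80

$46229.90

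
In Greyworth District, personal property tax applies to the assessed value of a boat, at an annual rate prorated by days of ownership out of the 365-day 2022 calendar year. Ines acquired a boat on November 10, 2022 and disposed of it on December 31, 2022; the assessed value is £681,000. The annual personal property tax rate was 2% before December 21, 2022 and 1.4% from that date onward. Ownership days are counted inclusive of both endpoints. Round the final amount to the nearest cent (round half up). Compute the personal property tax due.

November 10 – December 20, 2022: 41 days at 2% → £681,000 × 2% × 41/365 = £1,529.9178
December 21 – December 31, 2022: 11 days at 1.4% → £681,000 × 1.4% × 11/365 = £287.3260
Total = £1,817.2438

£1,817.24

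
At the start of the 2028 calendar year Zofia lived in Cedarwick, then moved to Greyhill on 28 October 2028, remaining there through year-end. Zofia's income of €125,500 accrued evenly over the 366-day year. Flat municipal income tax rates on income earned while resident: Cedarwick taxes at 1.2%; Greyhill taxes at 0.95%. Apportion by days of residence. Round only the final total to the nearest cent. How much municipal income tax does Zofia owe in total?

Cedarwick, 1 January – 27 October 2028: 301 days → €125,500 × 1.2% × 301/366 = €1,238.5410
Greyhill, 28 October – 31 December 2028: 65 days → €125,500 × 0.95% × 65/366 = €211.7384
Total = €1,450.2794

€1,450.28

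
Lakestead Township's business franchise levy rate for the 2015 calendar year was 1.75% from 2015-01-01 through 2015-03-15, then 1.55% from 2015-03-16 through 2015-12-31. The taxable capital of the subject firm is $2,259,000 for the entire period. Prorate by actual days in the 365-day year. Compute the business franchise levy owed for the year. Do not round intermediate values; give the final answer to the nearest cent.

2015-01-01 to 2015-03-15: 74 days at 1.75% → $2,259,000 × 1.75% × 74/365 = $8,014.8082
2015-03-16 to 2015-12-31: 291 days at 1.55% → $2,259,000 × 1.55% × 291/365 = $27,915.6699
Total = $35,930.4781

$35,930.48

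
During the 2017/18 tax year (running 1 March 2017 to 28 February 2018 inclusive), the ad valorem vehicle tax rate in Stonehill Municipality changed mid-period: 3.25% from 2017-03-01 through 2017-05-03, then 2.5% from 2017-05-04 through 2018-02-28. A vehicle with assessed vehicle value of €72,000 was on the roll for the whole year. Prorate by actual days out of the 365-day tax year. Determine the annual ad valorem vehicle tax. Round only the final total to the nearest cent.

2017-03-01 to 2017-05-03: 64 days at 3.25% → €72,000 × 3.25% × 64/365 = €410.3014
2017-05-04 to 2018-02-28: 301 days at 2.5% → €72,000 × 2.5% × 301/365 = €1,484.3836
Total = €1,894.6849

€1,894.68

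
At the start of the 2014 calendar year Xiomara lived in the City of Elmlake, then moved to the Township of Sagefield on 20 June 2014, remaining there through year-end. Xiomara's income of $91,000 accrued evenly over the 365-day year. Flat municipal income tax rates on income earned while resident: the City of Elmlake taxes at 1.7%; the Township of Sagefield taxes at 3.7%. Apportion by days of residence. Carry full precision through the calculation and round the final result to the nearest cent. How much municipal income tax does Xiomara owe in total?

$2,519.33

The City of Elmlake, 1 January – 19 June 2014: 170 days → $91,000 × 1.7% × 170/365 = $720.5205
The Township of Sagefield, 20 June – 31 December 2014: 195 days → $91,000 × 3.7% × 195/365 = $1,798.8082
Total = $2,519.3288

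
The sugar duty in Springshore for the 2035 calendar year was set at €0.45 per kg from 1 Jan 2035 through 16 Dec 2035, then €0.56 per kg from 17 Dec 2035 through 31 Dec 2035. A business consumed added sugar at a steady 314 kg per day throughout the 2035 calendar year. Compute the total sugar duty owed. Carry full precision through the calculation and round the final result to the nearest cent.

1 Jan – 16 Dec 2035: 350 days × 314 kg/day = 109,900 kg at €0.45/kg → €49455.00
17 Dec – 31 Dec 2035: 15 days × 314 kg/day = 4,710 kg at €0.56/kg → €2637.60

€52092.60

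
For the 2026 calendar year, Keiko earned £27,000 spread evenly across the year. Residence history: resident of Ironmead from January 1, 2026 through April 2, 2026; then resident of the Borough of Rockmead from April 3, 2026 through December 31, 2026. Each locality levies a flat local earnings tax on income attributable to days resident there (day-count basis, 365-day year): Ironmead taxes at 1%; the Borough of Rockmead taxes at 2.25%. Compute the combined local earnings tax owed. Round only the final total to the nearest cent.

£522.43

Ironmead, January 1 – April 2, 2026: 92 days → £27,000 × 1% × 92/365 = £68.0548
The Borough of Rockmead, April 3 – December 31, 2026: 273 days → £27,000 × 2.25% × 273/365 = £454.3767
Total = £522.4315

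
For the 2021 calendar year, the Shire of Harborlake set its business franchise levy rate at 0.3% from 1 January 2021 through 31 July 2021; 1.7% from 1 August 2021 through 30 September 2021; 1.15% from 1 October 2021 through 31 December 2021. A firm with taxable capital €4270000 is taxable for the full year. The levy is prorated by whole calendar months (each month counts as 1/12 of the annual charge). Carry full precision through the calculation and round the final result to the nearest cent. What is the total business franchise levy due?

1 January – 31 July 2021: 7 months at 0.3% → €4270000 × 0.3% × 7/12 = €7472.5000
1 August – 30 September 2021: 2 months at 1.7% → €4270000 × 1.7% × 2/12 = €12098.3333
1 October – 31 December 2021: 3 months at 1.15% → €4270000 × 1.15% × 3/12 = €12276.2500
Total = €31847.0833

€31847.08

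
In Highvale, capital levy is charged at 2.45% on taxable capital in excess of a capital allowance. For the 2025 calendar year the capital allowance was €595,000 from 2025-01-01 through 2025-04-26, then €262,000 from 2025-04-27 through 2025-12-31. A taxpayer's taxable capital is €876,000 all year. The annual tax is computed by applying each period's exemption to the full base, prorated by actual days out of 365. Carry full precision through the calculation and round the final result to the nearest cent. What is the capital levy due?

€12,450.16

2025-01-01 to 2025-04-26: 116 days, exemption €595,000 → (€876,000 − €595,000) × 2.45% × 116/365 = €2,187.9507
2025-04-27 to 2025-12-31: 249 days, exemption €262,000 → (€876,000 − €262,000) × 2.45% × 249/365 = €10,262.2110
Total = €12,450.1616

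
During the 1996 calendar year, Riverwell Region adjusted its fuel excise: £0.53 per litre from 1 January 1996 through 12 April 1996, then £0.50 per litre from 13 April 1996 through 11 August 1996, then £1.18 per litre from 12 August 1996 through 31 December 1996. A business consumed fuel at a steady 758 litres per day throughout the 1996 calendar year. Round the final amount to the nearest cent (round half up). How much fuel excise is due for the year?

£214,248.70

1 January – 12 April 1996: 103 days × 758 litres/day = 78,074 litres at £0.53/litre → £41,379.22
13 April – 11 August 1996: 121 days × 758 litres/day = 91,718 litres at £0.50/litre → £45,859.00
12 August – 31 December 1996: 142 days × 758 litres/day = 107,636 litres at £1.18/litre → £127,010.48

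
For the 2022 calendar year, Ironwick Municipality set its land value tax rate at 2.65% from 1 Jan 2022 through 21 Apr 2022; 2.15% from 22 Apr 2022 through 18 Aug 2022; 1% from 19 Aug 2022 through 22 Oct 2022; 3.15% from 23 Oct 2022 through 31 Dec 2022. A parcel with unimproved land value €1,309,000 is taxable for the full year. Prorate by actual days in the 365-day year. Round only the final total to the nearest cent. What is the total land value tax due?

1 Jan – 21 Apr 2022: 111 days at 2.65% → €1,309,000 × 2.65% × 111/365 = €10,549.1055
22 Apr – 18 Aug 2022: 119 days at 2.15% → €1,309,000 × 2.15% × 119/365 = €9,175.5521
19 Aug – 22 Oct 2022: 65 days at 1% → €1,309,000 × 1% × 65/365 = €2,331.0959
23 Oct – 31 Dec 2022: 70 days at 3.15% → €1,309,000 × 3.15% × 70/365 = €7,907.7945
Total = €29,963.5479

€29,963.55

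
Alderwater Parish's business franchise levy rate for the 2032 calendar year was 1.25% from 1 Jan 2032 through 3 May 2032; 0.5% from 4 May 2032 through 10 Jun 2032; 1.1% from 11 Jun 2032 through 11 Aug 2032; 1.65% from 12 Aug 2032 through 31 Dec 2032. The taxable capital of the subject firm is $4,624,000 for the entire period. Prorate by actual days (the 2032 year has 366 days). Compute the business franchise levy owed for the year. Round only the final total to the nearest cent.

$60,200.44

1 Jan – 3 May 2032: 124 days at 1.25% → $4,624,000 × 1.25% × 124/366 = $19,582.5137
4 May – 10 Jun 2032: 38 days at 0.5% → $4,624,000 × 0.5% × 38/366 = $2,400.4372
11 Jun – 11 Aug 2032: 62 days at 1.1% → $4,624,000 × 1.1% × 62/366 = $8,616.3060
12 Aug – 31 Dec 2032: 142 days at 1.65% → $4,624,000 × 1.65% × 142/366 = $29,601.1803
Total = $60,200.4372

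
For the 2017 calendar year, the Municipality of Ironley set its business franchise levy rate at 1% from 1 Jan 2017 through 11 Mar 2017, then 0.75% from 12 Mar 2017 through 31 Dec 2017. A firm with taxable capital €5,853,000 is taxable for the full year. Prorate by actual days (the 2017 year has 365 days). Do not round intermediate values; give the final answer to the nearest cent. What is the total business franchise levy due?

€46,703.73

1 Jan – 11 Mar 2017: 70 days at 1% → €5,853,000 × 1% × 70/365 = €11,224.9315
12 Mar – 31 Dec 2017: 295 days at 0.75% → €5,853,000 × 0.75% × 295/365 = €35,478.8014
Total = €46,703.7329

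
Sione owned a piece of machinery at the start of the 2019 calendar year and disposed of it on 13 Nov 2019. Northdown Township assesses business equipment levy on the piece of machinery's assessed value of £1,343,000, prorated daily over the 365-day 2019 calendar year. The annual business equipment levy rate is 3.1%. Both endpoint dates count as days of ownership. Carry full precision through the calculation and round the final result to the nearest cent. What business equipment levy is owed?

Days held (1 Jan – 13 Nov 2019): 317 out of 365
Tax = £1,343,000 × 3.1% × 317/365 = £36,157.9753

£36,157.98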